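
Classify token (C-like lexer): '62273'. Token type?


Pattern: digits only
Type: INTEGER_LITERAL


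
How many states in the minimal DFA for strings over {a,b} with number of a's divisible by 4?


Track (count of a) mod 4: states 0..3, accept at 0
Minimal DFA: 4 states


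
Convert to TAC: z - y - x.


Break into single-operator statements:
t1 = z - y
t2 = t1 - x


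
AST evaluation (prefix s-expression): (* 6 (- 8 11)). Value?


Evaluate inner: (- 8 11) = -3
Evaluate root: (* 6 -3) = -18
Result: -18


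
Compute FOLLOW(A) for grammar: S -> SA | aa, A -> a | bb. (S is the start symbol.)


$ ∈ FOLLOW(S). For each A -> αBβ: add FIRST(β)\{ε} to FOLLOW(B); if β nullable, add FOLLOW(A).
FOLLOW(A) = {$, a, b}


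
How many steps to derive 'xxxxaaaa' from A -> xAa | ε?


Derivation: A => xAa => xxAaa => xxxAaaa => xxxxAaaaa => xxxxaaaa
Steps: 5


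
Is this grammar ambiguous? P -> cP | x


right-linear, alternatives start with distinct terminals 'c' vs 'x': unique leftmost derivation
Unambiguous


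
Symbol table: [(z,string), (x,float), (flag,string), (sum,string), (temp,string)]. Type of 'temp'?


Lookup 'temp' → type string


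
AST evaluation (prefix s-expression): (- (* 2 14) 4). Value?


Evaluate inner: (* 2 14) = 28
Evaluate root: (- 28 4) = 24
Result: 24


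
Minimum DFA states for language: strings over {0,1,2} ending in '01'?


Track the longest suffix of input matching a prefix of '01': 3 classes (prefixes of length 0..2)
Minimal DFA: 3 states


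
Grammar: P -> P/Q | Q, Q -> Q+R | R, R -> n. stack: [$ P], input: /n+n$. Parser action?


shift '/' to continue P -> P/Q
Action: shift


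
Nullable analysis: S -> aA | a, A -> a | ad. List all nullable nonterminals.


A nonterminal is nullable iff some alternative derives ε (directly, or every symbol in it is nullable)
Nullable: {}


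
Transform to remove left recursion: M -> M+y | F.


Left-recursive alternatives: M+y; non-recursive: F
Introduce M': M -> FM', M' -> +yM' | ε


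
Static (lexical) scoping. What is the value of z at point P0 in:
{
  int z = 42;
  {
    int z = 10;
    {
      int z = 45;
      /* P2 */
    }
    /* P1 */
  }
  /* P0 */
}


z declared in the same block as P0
z = 42


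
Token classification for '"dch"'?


Pattern: double-quoted sequence
Type: STRING_LITERAL


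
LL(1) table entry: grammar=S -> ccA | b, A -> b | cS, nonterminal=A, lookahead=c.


For [A, c]: 'c' ∈ FIRST(cS)
Entry: A -> cS


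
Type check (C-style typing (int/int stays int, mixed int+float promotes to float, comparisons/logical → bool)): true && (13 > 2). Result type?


Operand types: bool && bool
Rule: logical operators take bool operands and yield bool
Result type: bool


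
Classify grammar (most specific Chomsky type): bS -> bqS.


LHS has context (more than one symbol) and |LHS| ≤ |RHS|
Classification: Type 1 (Context-Sensitive)


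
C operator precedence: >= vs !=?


'>=' is relational (level 7); '!=' is equality (level 6)
Higher level binds tighter
'>=' has higher precedence than '!='


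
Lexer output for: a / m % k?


Scan left to right, longest-match per lexeme
Tokens: ID(a), OP(/), ID(m), OP(%), ID(k)


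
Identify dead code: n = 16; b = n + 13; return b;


n is read by b's definition; b is returned
No dead code


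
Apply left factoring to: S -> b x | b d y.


Common prefix: 'b'
Factored: S -> b S', S' -> x | d y


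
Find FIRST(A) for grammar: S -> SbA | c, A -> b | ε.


Per alternative of A: FIRST(b) = {b}; FIRST(ε) = {ε}
FIRST(A) = {b, ε}


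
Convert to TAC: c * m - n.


Break into single-operator statements:
t1 = c * m
t2 = t1 - n


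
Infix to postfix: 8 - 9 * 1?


* has higher precedence, evaluate 9*1 first
Postfix: 8 9 1 * -


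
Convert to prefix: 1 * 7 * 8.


left-to-right (same/higher precedence on left): tree is (* (* 1 7) 8)
Prefix: * * 1 7 8


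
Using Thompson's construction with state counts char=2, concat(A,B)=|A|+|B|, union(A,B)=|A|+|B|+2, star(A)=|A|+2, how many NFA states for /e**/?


Syntax tree has 1 char leaf(s), 0 union(s), 2 star(s)
chars contribute 1×2 = 2; each union adds +2; each star adds +2
Total: 2 + 0 + 4 = 6 states


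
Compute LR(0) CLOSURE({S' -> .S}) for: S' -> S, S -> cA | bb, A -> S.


Start: S' -> .S
For each item with dot before a nonterminal B, add B -> .γ for every B-production
Closure: [S' -> .S, S -> .cA, S -> .bb]


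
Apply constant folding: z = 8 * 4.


8 * 4 = 32 at compile time
Optimized: z = 32


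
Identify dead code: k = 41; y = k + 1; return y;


k is read by y's definition; y is returned
No dead code


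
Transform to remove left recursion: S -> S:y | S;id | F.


Left-recursive alternatives: S:y, S;id; non-recursive: F
Introduce S': S -> FS', S' -> :yS' | ;idS' | ε


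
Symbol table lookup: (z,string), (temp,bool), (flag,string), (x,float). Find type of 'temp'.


Lookup 'temp' → type bool


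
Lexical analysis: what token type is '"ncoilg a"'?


Pattern: double-quoted sequence
Type: STRING_LITERAL


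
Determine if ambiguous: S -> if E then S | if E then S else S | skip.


dangling else: 'if E then if E then skip else skip' parses two ways
Ambiguous


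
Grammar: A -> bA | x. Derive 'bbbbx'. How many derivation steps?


Derivation: A => bA => bbA => bbbA => bbbbA => bbbbx
Steps: 5


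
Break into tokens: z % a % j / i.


Scan left to right, longest-match per lexeme
Tokens: ID(z), OP(%), ID(a), OP(%), ID(j), OP(/), ID(i)


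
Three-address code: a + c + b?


Break into single-operator statements:
t1 = a + c
t2 = t1 + b


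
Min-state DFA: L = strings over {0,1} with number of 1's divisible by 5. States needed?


Track (count of 1) mod 5: states 0..4, accept at 0
Minimal DFA: 5 states


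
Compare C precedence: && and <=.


'<=' is relational (level 7); '&&' is logical AND (level 2)
Higher level binds tighter
'<=' has higher precedence than '&&'


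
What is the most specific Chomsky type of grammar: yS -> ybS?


LHS has context (more than one symbol) and |LHS| ≤ |RHS|
Classification: Type 1 (Context-Sensitive)


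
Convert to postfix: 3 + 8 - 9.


Left to right (same or higher precedence on left)
Postfix: 3 8 + 9 -


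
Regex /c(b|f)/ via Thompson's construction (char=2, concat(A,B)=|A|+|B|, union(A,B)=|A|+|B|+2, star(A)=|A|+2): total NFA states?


Syntax tree has 3 char leaf(s), 1 union(s), 0 star(s)
chars contribute 3×2 = 6; each union adds +2; each star adds +2
Total: 6 + 2 + 0 = 8 states


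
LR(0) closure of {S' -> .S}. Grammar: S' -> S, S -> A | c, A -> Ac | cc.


Start: S' -> .S
For each item with dot before a nonterminal B, add B -> .γ for every B-production
Closure: [S' -> .S, S -> .A, S -> .c, A -> .Ac, A -> .cc]


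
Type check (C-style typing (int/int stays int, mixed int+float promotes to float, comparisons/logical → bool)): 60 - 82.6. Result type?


Operand types: int - float
Rule: mixed int/float promotes to float; int/int stays int
Result type: float


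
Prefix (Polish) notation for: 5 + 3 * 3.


'*' binds tighter: tree is (+ 5 (* 3 3))
Prefix: + 5 * 3 3


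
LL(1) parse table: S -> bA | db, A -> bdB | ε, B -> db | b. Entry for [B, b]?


For [B, b]: 'b' ∈ FIRST(b)
Entry: B -> b


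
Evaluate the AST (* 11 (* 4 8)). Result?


Evaluate inner: (* 4 8) = 32
Evaluate root: (* 11 32) = 352
Result: 352


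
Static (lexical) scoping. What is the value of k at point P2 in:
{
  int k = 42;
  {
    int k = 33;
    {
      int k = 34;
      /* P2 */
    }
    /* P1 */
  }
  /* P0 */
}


k declared in the same block as P2
k = 34


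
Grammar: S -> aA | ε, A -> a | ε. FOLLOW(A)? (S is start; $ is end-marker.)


$ ∈ FOLLOW(S). For each A -> αBβ: add FIRST(β)\{ε} to FOLLOW(B); if β nullable, add FOLLOW(A).
FOLLOW(A) = {$}


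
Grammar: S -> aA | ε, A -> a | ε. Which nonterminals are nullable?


A nonterminal is nullable iff some alternative derives ε (directly, or every symbol in it is nullable)
Nullable: {A, S}


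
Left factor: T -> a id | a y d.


Common prefix: 'a'
Factored: T -> a T', T' -> id | y d


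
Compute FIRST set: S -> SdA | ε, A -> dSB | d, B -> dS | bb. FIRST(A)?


Per alternative of A: FIRST(dSB) = {d}; FIRST(d) = {d}
FIRST(A) = {d}


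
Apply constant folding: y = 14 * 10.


14 * 10 = 140 at compile time
Optimized: y = 140


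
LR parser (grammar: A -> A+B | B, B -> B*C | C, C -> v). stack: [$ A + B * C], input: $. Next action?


handle 'B*C' on top
Action: reduce (B -> B*C)


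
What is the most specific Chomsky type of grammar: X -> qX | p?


Right-linear: every RHS is a terminal or a terminal followed by one nonterminal
Classification: Type 3 (Regular)


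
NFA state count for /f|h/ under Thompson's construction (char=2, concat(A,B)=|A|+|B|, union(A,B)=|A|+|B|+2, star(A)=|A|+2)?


Syntax tree has 2 char leaf(s), 1 union(s), 0 star(s)
chars contribute 2×2 = 4; each union adds +2; each star adds +2
Total: 4 + 2 + 0 = 6 states


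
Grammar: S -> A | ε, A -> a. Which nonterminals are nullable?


A nonterminal is nullable iff some alternative derives ε (directly, or every symbol in it is nullable)
Nullable: {S}


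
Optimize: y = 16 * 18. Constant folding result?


16 * 18 = 288 at compile time
Optimized: y = 288


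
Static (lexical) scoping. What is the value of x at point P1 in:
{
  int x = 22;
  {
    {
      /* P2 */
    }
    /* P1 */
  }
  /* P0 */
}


P1's block does not declare x; resolves to the enclosing declaration at depth 0
x = 22


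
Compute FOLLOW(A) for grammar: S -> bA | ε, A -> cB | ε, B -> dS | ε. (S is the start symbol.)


$ ∈ FOLLOW(S). For each A -> αBβ: add FIRST(β)\{ε} to FOLLOW(B); if β nullable, add FOLLOW(A).
FOLLOW(A) = {$}


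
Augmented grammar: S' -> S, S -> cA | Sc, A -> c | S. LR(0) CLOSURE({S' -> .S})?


Start: S' -> .S
For each item with dot before a nonterminal B, add B -> .γ for every B-production
Closure: [S' -> .S, S -> .cA, S -> .Sc]


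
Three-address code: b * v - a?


Break into single-operator statements:
t1 = b * v
t2 = t1 - a


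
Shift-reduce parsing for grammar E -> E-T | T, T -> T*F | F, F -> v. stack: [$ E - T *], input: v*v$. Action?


no handle; shift 'v'
Action: shift


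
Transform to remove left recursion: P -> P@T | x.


Left-recursive alternatives: P@T; non-recursive: x
Introduce P': P -> xP', P' -> @TP' | ε


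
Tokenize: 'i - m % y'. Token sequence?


Scan left to right, longest-match per lexeme
Tokens: ID(i), OP(-), ID(m), OP(%), ID(y)


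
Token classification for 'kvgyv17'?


Pattern: letter/underscore followed by alphanumerics, not a keyword
Type: IDENTIFIER


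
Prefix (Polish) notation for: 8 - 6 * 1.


'*' binds tighter: tree is (- 8 (* 6 1))
Prefix: - 8 * 6 1


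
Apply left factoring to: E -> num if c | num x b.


Common prefix: 'num'
Factored: E -> num E', E' -> if c | x b


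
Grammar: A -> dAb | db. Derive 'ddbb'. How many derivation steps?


Derivation: A => dAb => ddbb
Steps: 2


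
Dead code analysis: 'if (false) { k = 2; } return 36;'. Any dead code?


condition is constant false, so the whole block is unreachable
Dead: 'if (false) { k = 2; }'


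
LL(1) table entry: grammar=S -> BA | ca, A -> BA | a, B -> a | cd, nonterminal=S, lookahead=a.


For [S, a]: 'a' ∈ FIRST(BA)
Entry: S -> BA


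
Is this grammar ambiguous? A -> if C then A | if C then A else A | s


dangling else: 'if C then if C then s else s' parses two ways
Ambiguous


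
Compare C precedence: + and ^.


'+' is additive (level 9); '^' is bitwise XOR (level 4)
Higher level binds tighter
'+' has higher precedence than '^'


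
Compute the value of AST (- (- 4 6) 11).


Evaluate inner: (- 4 6) = -2
Evaluate root: (- -2 11) = -13
Result: -13


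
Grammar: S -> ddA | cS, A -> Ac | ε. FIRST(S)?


Per alternative of S: FIRST(ddA) = {d}; FIRST(cS) = {c}
FIRST(S) = {c, d}


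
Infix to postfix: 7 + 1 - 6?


Left to right (same or higher precedence on left)
Postfix: 7 1 + 6 -


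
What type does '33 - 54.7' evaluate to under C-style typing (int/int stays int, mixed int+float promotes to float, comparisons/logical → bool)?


Operand types: int - float
Rule: mixed int/float promotes to float; int/int stays int
Result type: float


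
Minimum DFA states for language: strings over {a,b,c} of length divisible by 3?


Track length mod 3: states 0..2, accept at 0
Minimal DFA: 3 states


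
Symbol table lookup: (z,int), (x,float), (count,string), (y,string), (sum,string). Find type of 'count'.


Lookup 'count' → type string


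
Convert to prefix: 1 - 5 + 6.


left-to-right (same/higher precedence on left): tree is (+ (- 1 5) 6)
Prefix: + - 1 5 6


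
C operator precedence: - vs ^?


'-' is additive (level 9); '^' is bitwise XOR (level 4)
Higher level binds tighter
'-' has higher precedence than '^'


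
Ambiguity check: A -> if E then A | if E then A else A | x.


dangling else: 'if E then if E then x else x' parses two ways
Ambiguous


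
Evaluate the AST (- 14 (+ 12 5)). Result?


Evaluate inner: (+ 12 5) = 17
Evaluate root: (- 14 17) = -3
Result: -3


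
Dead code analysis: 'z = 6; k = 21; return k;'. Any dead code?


z is assigned but never read
Dead: 'z = 6'


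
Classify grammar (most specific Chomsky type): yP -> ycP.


LHS has context (more than one symbol) and |LHS| ≤ |RHS|
Classification: Type 1 (Context-Sensitive)


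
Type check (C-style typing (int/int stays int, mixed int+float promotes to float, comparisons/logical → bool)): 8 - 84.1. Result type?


Operand types: int - float
Rule: mixed int/float promotes to float; int/int stays int
Result type: float


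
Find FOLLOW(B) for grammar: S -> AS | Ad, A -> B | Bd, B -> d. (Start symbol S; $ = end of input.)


$ ∈ FOLLOW(S). For each A -> αBβ: add FIRST(β)\{ε} to FOLLOW(B); if β nullable, add FOLLOW(A).
FOLLOW(B) = {d}


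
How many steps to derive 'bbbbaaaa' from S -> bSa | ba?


Derivation: S => bSa => bbSaa => bbbSaaa => bbbbaaaa
Steps: 4


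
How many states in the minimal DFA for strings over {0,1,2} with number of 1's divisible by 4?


Track (count of 1) mod 4: states 0..3, accept at 0
Minimal DFA: 4 states


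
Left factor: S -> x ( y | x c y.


Common prefix: 'x'
Factored: S -> x S', S' -> ( y | c y


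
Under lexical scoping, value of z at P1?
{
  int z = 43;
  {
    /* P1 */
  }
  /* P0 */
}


P1's block does not declare z; resolves to the enclosing declaration at depth 0
z = 43


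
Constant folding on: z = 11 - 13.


11 - 13 = -2 at compile time
Optimized: z = -2


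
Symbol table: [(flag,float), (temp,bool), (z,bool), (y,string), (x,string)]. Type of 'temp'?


Lookup 'temp' → type bool


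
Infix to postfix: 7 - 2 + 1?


Left to right (same or higher precedence on left)
Postfix: 7 2 - 1 +


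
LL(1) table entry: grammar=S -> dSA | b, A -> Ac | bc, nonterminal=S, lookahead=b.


For [S, b]: 'b' ∈ FIRST(b)
Entry: S -> b


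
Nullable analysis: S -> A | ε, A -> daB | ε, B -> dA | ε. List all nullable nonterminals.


A nonterminal is nullable iff some alternative derives ε (directly, or every symbol in it is nullable)
Nullable: {A, B, S}


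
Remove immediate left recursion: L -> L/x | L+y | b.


Left-recursive alternatives: L/x, L+y; non-recursive: b
Introduce L': L -> bL', L' -> /xL' | +yL' | ε


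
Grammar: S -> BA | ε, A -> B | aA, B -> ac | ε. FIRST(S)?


Per alternative of S: FIRST(BA) = {a, ε}; FIRST(ε) = {ε}
FIRST(S) = {a, ε}


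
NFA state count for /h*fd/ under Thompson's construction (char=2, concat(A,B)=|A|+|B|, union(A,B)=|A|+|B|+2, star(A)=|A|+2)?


Syntax tree has 3 char leaf(s), 0 union(s), 1 star(s)
chars contribute 3×2 = 6; each union adds +2; each star adds +2
Total: 6 + 0 + 2 = 8 states


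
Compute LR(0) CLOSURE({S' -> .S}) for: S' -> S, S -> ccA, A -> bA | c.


Start: S' -> .S
For each item with dot before a nonterminal B, add B -> .γ for every B-production
Closure: [S' -> .S, S -> .ccA]


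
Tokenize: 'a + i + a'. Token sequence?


Scan left to right, longest-match per lexeme
Tokens: ID(a), OP(+), ID(i), OP(+), ID(a)


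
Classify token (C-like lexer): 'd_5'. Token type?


Pattern: letter/underscore followed by alphanumerics, not a keyword
Type: IDENTIFIER


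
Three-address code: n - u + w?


Break into single-operator statements:
t1 = n - u
t2 = t1 + w


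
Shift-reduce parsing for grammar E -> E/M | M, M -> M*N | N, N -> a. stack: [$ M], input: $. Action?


lookahead ∉ {*} so M won't extend; reduce E -> M
Action: reduce (E -> M)


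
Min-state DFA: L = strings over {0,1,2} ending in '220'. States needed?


Track the longest suffix of input matching a prefix of '220': 4 classes (prefixes of length 0..3)
Minimal DFA: 4 states


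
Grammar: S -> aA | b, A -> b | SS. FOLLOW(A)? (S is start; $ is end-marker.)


$ ∈ FOLLOW(S). For each A -> αBβ: add FIRST(β)\{ε} to FOLLOW(B); if β nullable, add FOLLOW(A).
FOLLOW(A) = {$, a, b}


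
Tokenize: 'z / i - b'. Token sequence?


Scan left to right, longest-match per lexeme
Tokens: ID(z), OP(/), ID(i), OP(-), ID(b)


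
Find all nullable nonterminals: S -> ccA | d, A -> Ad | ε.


A nonterminal is nullable iff some alternative derives ε (directly, or every symbol in it is nullable)
Nullable: {A}


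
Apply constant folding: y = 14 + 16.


14 + 16 = 30 at compile time
Optimized: y = 30


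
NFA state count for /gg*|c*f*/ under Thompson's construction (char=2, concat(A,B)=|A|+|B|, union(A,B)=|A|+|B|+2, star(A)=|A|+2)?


Syntax tree has 4 char leaf(s), 1 union(s), 3 star(s)
chars contribute 4×2 = 8; each union adds +2; each star adds +2
Total: 8 + 2 + 6 = 16 states


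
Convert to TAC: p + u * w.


Break into single-operator statements:
t1 = u * w
t2 = p + t1


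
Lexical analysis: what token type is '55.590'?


Pattern: digits with a decimal point
Type: FLOAT_LITERAL


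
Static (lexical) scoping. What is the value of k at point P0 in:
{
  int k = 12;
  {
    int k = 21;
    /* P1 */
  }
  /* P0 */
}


k declared in the same block as P0
k = 12


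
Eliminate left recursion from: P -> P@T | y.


Left-recursive alternatives: P@T; non-recursive: y
Introduce P': P -> yP', P' -> @TP' | ε


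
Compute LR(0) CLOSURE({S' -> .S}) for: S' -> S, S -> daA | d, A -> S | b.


Start: S' -> .S
For each item with dot before a nonterminal B, add B -> .γ for every B-production
Closure: [S' -> .S, S -> .daA, S -> .d]


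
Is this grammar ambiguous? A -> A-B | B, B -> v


precedence layered via separate nonterminal B: deterministic
Unambiguous


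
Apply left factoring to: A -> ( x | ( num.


Common prefix: '('
Factored: A -> ( A', A' -> x | num


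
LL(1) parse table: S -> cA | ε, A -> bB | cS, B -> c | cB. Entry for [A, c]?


For [A, c]: 'c' ∈ FIRST(cS)
Entry: A -> cS


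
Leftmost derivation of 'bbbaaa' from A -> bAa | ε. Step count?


Derivation: A => bAa => bbAaa => bbbAaaa => bbbaaa
Steps: 4


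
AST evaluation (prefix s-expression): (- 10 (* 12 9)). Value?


Evaluate inner: (* 12 9) = 108
Evaluate root: (- 10 108) = -98
Result: -98


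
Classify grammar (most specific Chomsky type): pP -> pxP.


LHS has context (more than one symbol) and |LHS| ≤ |RHS|
Classification: Type 1 (Context-Sensitive)


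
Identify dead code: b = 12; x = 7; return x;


b is assigned but never read
Dead: 'b = 12'


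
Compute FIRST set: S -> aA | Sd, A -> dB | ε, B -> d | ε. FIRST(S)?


Per alternative of S: FIRST(aA) = {a}; FIRST(Sd) = {a}
FIRST(S) = {a}


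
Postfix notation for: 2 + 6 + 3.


Left to right (same or higher precedence on left)
Postfix: 2 6 + 3 +


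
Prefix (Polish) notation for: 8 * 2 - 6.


left-to-right (same/higher precedence on left): tree is (- (* 8 2) 6)
Prefix: - * 8 2 6


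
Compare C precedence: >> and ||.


'>>' is shift (level 8); '||' is logical OR (level 1)
Higher level binds tighter
'>>' has higher precedence than '||'


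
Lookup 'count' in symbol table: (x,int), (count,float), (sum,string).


Lookup 'count' → type float


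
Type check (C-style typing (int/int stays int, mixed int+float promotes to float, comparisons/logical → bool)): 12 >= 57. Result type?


Operand types: int >= int
Rule: comparison yields bool
Result type: bool


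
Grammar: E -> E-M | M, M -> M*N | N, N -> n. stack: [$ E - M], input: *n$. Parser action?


'*' can extend M; shift to build M -> M*N
Action: shift


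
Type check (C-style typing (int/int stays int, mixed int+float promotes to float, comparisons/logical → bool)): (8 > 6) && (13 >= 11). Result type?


Operand types: bool && bool
Rule: logical operators take bool operands and yield bool
Result type: bool


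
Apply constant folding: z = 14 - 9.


14 - 9 = 5 at compile time
Optimized: z = 5


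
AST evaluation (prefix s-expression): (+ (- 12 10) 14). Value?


Evaluate inner: (- 12 10) = 2
Evaluate root: (+ 2 14) = 16
Result: 16


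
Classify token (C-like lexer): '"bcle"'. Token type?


Pattern: double-quoted sequence
Type: STRING_LITERAL


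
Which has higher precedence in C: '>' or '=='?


'>' is relational (level 7); '==' is equality (level 6)
Higher level binds tighter
'>' has higher precedence than '=='


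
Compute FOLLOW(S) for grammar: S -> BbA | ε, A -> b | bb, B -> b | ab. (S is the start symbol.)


$ ∈ FOLLOW(S). For each A -> αBβ: add FIRST(β)\{ε} to FOLLOW(B); if β nullable, add FOLLOW(A).
FOLLOW(S) = {$}


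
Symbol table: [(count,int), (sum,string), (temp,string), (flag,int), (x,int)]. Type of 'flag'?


Lookup 'flag' → type int


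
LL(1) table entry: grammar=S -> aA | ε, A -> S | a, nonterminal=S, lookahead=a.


For [S, a]: 'a' ∈ FIRST(aA)
Entry: S -> aA


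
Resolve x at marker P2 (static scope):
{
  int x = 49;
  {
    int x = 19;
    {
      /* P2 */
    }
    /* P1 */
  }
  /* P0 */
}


P2's block does not declare x; resolves to the enclosing declaration at depth 1
x = 19


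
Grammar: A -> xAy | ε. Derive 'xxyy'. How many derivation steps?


Derivation: A => xAy => xxAyy => xxyy
Steps: 3


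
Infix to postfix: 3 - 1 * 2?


* has higher precedence, evaluate 1*2 first
Postfix: 3 1 2 * -


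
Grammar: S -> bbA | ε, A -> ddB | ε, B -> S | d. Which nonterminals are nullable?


A nonterminal is nullable iff some alternative derives ε (directly, or every symbol in it is nullable)
Nullable: {A, B, S}


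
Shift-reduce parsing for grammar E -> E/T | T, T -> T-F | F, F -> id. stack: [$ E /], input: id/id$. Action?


no handle ('E/' is not any RHS); shift 'id'
Action: shift


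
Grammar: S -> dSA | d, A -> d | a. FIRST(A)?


Per alternative of A: FIRST(d) = {d}; FIRST(a) = {a}
FIRST(A) = {a, d}


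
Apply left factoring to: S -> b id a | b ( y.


Common prefix: 'b'
Factored: S -> b S', S' -> id a | ( y


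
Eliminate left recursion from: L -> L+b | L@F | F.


Left-recursive alternatives: L+b, L@F; non-recursive: F
Introduce L': L -> FL', L' -> +bL' | @FL' | ε


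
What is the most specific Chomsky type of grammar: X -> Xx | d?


Left-linear: every RHS is a terminal or one nonterminal followed by a terminal
Classification: Type 3 (Regular)


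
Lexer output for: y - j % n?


Scan left to right, longest-match per lexeme
Tokens: ID(y), OP(-), ID(j), OP(%), ID(n)


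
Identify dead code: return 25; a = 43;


statement follows a return and is unreachable
Dead: 'a = 43'


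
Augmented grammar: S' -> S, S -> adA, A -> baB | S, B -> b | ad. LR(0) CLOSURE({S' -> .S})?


Start: S' -> .S
For each item with dot before a nonterminal B, add B -> .γ for every B-production
Closure: [S' -> .S, S -> .adA]


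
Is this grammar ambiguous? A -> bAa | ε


balanced b^n…a^n: each string has a unique parse
Unambiguous


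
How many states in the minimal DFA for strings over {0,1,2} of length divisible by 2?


Track length mod 2: states 0..1, accept at 0
Minimal DFA: 2 states


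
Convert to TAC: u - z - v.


Break into single-operator statements:
t1 = u - z
t2 = t1 - v


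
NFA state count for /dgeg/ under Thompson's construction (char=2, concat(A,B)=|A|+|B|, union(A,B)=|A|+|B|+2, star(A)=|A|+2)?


Syntax tree has 4 char leaf(s), 0 union(s), 0 star(s)
chars contribute 4×2 = 8; each union adds +2; each star adds +2
Total: 8 + 0 + 0 = 8 states


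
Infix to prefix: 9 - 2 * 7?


'*' binds tighter: tree is (- 9 (* 2 7))
Prefix: - 9 * 2 7


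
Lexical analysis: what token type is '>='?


Pattern: operator symbol
Type: OPERATOR


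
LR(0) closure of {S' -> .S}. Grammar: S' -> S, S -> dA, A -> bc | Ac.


Start: S' -> .S
For each item with dot before a nonterminal B, add B -> .γ for every B-production
Closure: [S' -> .S, S -> .dA]


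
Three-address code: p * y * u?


Break into single-operator statements:
t1 = p * y
t2 = t1 * u


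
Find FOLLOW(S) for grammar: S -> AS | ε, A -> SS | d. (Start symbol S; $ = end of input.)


$ ∈ FOLLOW(S). For each A -> αBβ: add FIRST(β)\{ε} to FOLLOW(B); if β nullable, add FOLLOW(A).
FOLLOW(S) = {$, d}


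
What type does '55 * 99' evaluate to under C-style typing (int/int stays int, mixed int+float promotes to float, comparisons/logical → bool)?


Operand types: int * int
Rule: mixed int/float promotes to float; int/int stays int
Result type: int


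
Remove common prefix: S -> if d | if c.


Common prefix: 'if'
Factored: S -> if S', S' -> d | c


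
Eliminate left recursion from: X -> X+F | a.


Left-recursive alternatives: X+F; non-recursive: a
Introduce X': X -> aX', X' -> +FX' | ε


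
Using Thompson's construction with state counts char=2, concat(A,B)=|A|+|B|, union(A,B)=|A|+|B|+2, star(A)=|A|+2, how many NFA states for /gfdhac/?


Syntax tree has 6 char leaf(s), 0 union(s), 0 star(s)
chars contribute 6×2 = 12; each union adds +2; each star adds +2
Total: 12 + 0 + 0 = 12 states


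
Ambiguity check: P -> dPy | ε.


balanced d^n…y^n: each string has a unique parse
Unambiguous


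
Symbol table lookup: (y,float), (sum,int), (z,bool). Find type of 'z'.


Lookup 'z' → type bool


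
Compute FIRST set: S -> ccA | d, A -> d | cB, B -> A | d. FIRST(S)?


Per alternative of S: FIRST(ccA) = {c}; FIRST(d) = {d}
FIRST(S) = {c, d}


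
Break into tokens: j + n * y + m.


Scan left to right, longest-match per lexeme
Tokens: ID(j), OP(+), ID(n), OP(*), ID(y), OP(+), ID(m)


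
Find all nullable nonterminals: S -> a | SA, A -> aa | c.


A nonterminal is nullable iff some alternative derives ε (directly, or every symbol in it is nullable)
Nullable: {}


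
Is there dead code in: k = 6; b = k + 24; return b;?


k is read by b's definition; b is returned
No dead code


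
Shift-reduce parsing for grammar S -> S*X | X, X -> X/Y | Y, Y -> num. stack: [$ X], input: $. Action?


lookahead ∉ {/} so X won't extend; reduce S -> X
Action: reduce (S -> X)


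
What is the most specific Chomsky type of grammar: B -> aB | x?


Right-linear: every RHS is a terminal or a terminal followed by one nonterminal
Classification: Type 3 (Regular)


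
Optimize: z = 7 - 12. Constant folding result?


7 - 12 = -5 at compile time
Optimized: z = -5


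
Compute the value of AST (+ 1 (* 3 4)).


Evaluate inner: (* 3 4) = 12
Evaluate root: (+ 1 12) = 13
Result: 13


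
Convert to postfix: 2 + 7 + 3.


Left to right (same or higher precedence on left)
Postfix: 2 7 + 3 +


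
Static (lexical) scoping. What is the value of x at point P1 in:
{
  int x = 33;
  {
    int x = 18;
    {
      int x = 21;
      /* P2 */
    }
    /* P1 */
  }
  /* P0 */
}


x declared in the same block as P1
x = 18


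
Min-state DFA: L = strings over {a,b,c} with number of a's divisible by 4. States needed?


Track (count of a) mod 4: states 0..3, accept at 0
Minimal DFA: 4 states


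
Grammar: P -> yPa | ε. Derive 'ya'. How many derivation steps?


Derivation: P => yPa => ya
Steps: 2


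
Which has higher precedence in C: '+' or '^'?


'+' is additive (level 9); '^' is bitwise XOR (level 4)
Higher level binds tighter
'+' has higher precedence than '^'


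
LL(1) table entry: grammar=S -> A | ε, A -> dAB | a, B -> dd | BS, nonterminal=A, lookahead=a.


For [A, a]: 'a' ∈ FIRST(a)
Entry: A -> a


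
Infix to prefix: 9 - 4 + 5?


left-to-right (same/higher precedence on left): tree is (+ (- 9 4) 5)
Prefix: + - 9 4 5


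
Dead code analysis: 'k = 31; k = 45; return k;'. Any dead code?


first assignment to k is overwritten before any read
Dead: 'k = 31'


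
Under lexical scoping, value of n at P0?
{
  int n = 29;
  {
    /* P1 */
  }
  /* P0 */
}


n declared in the same block as P0
n = 29


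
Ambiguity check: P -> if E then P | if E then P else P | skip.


dangling else: 'if E then if E then skip else skip' parses two ways
Ambiguous


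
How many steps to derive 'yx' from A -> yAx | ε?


Derivation: A => yAx => yx
Steps: 2


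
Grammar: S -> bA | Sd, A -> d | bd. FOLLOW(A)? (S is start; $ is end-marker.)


$ ∈ FOLLOW(S). For each A -> αBβ: add FIRST(β)\{ε} to FOLLOW(B); if β nullable, add FOLLOW(A).
FOLLOW(A) = {$, d}


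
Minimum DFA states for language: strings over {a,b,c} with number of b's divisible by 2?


Track (count of b) mod 2: states 0..1, accept at 0
Minimal DFA: 2 states


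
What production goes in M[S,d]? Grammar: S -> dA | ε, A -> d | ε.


For [S, d]: 'd' ∈ FIRST(dA)
Entry: S -> dA


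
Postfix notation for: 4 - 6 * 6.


* has higher precedence, evaluate 6*6 first
Postfix: 4 6 6 * -


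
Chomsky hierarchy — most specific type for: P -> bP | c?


Right-linear: every RHS is a terminal or a terminal followed by one nonterminal
Classification: Type 3 (Regular)


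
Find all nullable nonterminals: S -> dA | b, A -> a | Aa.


A nonterminal is nullable iff some alternative derives ε (directly, or every symbol in it is nullable)
Nullable: {}


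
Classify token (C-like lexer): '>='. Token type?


Pattern: operator symbol
Type: OPERATOR


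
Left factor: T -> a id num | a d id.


Common prefix: 'a'
Factored: T -> a T', T' -> id num | d id


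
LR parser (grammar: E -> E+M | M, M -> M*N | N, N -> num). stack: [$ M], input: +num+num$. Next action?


lookahead ∉ {*} so M won't extend; reduce E -> M
Action: reduce (E -> M)


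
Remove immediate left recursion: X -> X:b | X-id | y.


Left-recursive alternatives: X:b, X-id; non-recursive: y
Introduce X': X -> yX', X' -> :bX' | -idX' | ε


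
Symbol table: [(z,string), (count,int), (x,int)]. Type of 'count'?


Lookup 'count' → type int


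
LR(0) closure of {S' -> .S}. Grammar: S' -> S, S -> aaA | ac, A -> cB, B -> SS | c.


Start: S' -> .S
For each item with dot before a nonterminal B, add B -> .γ for every B-production
Closure: [S' -> .S, S -> .aaA, S -> .ac]


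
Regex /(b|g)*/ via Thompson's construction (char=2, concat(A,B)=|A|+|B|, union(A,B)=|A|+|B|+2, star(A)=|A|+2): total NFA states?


Syntax tree has 2 char leaf(s), 1 union(s), 1 star(s)
chars contribute 2×2 = 4; each union adds +2; each star adds +2
Total: 4 + 2 + 2 = 8 states


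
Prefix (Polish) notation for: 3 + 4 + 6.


left-to-right (same/higher precedence on left): tree is (+ (+ 3 4) 6)
Prefix: + + 3 4 6


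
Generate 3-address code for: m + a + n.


Break into single-operator statements:
t1 = m + a
t2 = t1 + n


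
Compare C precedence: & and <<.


'<<' is shift (level 8); '&' is bitwise AND (level 5)
Higher level binds tighter
'<<' has higher precedence than '&'


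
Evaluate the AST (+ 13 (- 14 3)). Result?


Evaluate inner: (- 14 3) = 11
Evaluate root: (+ 13 11) = 24
Result: 24


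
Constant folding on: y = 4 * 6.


4 * 6 = 24 at compile time
Optimized: y = 24


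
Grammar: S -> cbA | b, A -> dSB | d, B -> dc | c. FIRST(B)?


Per alternative of B: FIRST(dc) = {d}; FIRST(c) = {c}
FIRST(B) = {c, d}


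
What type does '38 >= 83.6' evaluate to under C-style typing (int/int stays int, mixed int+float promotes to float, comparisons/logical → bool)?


Operand types: int >= float
Rule: comparison yields bool
Result type: bool


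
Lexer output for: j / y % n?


Scan left to right, longest-match per lexeme
Tokens: ID(j), OP(/), ID(y), OP(%), ID(n)


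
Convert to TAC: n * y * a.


Break into single-operator statements:
t1 = n * y
t2 = t1 * a


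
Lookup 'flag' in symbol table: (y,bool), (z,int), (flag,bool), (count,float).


Lookup 'flag' → type bool


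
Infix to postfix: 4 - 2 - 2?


Left to right (same or higher precedence on left)
Postfix: 4 2 - 2 -


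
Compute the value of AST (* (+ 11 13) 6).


Evaluate inner: (+ 11 13) = 24
Evaluate root: (* 24 6) = 144
Result: 144


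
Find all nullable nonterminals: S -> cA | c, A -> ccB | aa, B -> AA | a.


A nonterminal is nullable iff some alternative derives ε (directly, or every symbol in it is nullable)
Nullable: {}


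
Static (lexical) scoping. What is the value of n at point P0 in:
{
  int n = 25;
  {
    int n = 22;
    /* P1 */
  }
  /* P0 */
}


n declared in the same block as P0
n = 25


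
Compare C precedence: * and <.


'*' is multiplicative (level 10); '<' is relational (level 7)
Higher level binds tighter
'*' has higher precedence than '<'


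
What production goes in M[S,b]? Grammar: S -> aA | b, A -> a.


For [S, b]: 'b' ∈ FIRST(b)
Entry: S -> b


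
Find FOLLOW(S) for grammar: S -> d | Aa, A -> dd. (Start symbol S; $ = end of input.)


$ ∈ FOLLOW(S). For each A -> αBβ: add FIRST(β)\{ε} to FOLLOW(B); if β nullable, add FOLLOW(A).
FOLLOW(S) = {$}


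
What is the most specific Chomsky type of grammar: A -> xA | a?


Right-linear: every RHS is a terminal or a terminal followed by one nonterminal
Classification: Type 3 (Regular)


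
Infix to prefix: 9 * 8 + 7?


left-to-right (same/higher precedence on left): tree is (+ (* 9 8) 7)
Prefix: + * 9 8 7


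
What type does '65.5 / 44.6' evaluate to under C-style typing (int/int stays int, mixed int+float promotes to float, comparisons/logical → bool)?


Operand types: float / float
Rule: mixed int/float promotes to float; int/int stays int
Result type: float


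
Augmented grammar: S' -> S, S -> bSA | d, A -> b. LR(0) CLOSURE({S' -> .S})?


Start: S' -> .S
For each item with dot before a nonterminal B, add B -> .γ for every B-production
Closure: [S' -> .S, S -> .bSA, S -> .d]


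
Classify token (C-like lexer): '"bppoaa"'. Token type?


Pattern: double-quoted sequence
Type: STRING_LITERAL


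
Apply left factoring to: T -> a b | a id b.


Common prefix: 'a'
Factored: T -> a T', T' -> b | id b


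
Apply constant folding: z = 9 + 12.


9 + 12 = 21 at compile time
Optimized: z = 21


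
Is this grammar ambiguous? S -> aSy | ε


balanced a^n…y^n: each string has a unique parse
Unambiguous


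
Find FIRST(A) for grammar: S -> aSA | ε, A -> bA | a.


Per alternative of A: FIRST(bA) = {b}; FIRST(a) = {a}
FIRST(A) = {a, b}


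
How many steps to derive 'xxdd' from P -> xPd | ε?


Derivation: P => xPd => xxPdd => xxdd
Steps: 3


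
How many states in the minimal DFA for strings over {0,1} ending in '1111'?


Track the longest suffix of input matching a prefix of '1111': 5 classes (prefixes of length 0..4)
Minimal DFA: 5 states


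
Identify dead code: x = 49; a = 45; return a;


x is assigned but never read
Dead: 'x = 49'


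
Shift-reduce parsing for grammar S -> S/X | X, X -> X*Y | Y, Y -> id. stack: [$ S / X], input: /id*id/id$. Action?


handle 'S/X' on top; lookahead ∈ FOLLOW(S) = {/, $}
Action: reduce (S -> S/X)


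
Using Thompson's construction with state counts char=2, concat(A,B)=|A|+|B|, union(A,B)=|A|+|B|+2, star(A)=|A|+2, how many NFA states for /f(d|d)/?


Syntax tree has 3 char leaf(s), 1 union(s), 0 star(s)
chars contribute 3×2 = 6; each union adds +2; each star adds +2
Total: 6 + 2 + 0 = 8 states


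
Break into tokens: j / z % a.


Scan left to right, longest-match per lexeme
Tokens: ID(j), OP(/), ID(z), OP(%), ID(a)


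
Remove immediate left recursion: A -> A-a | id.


Left-recursive alternatives: A-a; non-recursive: id
Introduce A': A -> idA', A' -> -aA' | ε


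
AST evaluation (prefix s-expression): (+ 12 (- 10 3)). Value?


Evaluate inner: (- 10 3) = 7
Evaluate root: (+ 12 7) = 19
Result: 19


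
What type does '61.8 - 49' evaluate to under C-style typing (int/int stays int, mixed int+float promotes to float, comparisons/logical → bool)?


Operand types: float - int
Rule: mixed int/float promotes to float; int/int stays int
Result type: float


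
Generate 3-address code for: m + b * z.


Break into single-operator statements:
t1 = b * z
t2 = m + t1


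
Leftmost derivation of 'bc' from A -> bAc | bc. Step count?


Derivation: A => bc
Steps: 1


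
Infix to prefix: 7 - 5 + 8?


left-to-right (same/higher precedence on left): tree is (+ (- 7 5) 8)
Prefix: + - 7 5 8


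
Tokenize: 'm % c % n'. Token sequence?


Scan left to right, longest-match per lexeme
Tokens: ID(m), OP(%), ID(c), OP(%), ID(n)


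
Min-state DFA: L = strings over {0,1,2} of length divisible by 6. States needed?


Track length mod 6: states 0..5, accept at 0
Minimal DFA: 6 states


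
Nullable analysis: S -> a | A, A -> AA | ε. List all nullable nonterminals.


A nonterminal is nullable iff some alternative derives ε (directly, or every symbol in it is nullable)
Nullable: {A, S}


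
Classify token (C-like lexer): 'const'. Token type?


Pattern: reserved word
Type: KEYWORD


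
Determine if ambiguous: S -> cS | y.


right-linear, alternatives start with distinct terminals 'c' vs 'y': unique leftmost derivation
Unambiguous


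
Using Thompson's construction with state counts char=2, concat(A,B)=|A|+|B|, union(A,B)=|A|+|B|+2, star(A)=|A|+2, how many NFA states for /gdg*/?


Syntax tree has 3 char leaf(s), 0 union(s), 1 star(s)
chars contribute 3×2 = 6; each union adds +2; each star adds +2
Total: 6 + 0 + 2 = 8 states


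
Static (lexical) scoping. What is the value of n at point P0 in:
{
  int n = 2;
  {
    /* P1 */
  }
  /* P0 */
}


n declared in the same block as P0
n = 2


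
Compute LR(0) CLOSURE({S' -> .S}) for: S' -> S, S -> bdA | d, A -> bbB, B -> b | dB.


Start: S' -> .S
For each item with dot before a nonterminal B, add B -> .γ for every B-production
Closure: [S' -> .S, S -> .bdA, S -> .d]


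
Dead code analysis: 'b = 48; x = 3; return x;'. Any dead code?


b is assigned but never read
Dead: 'b = 48'


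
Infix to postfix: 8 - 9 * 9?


* has higher precedence, evaluate 9*9 first
Postfix: 8 9 9 * -


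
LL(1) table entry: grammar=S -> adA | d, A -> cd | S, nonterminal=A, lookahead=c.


For [A, c]: 'c' ∈ FIRST(cd)
Entry: A -> cd


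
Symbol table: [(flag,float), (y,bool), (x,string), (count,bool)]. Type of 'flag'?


Lookup 'flag' → type float
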